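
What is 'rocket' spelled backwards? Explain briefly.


Reverse 'rocket' character by character: 'tekcor'.

tekcor


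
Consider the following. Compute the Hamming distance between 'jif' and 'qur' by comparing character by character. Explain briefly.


Alignment:
Position 1: 'j' vs 'q' = DIFFER
Position 2: 'i' vs 'u' = DIFFER
Position 3: 'f' vs 'r' = DIFFER
Total differences: 3

3


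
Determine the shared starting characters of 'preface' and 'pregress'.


Compare from the start: 3 characters match: 'pre'. Mismatch at position 4: 'f' vs 'g'.

pre


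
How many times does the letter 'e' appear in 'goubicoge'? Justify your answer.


Letter 'e' in 'goubicoge': found at position(s) 9 = 1 occurrence(s).

1


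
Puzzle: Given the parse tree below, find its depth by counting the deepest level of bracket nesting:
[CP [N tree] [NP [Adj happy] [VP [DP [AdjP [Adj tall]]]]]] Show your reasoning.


Count bracket nesting levels:
'[' at pos 0: depth = 1
'[' at pos 4: depth = 2
'[' at pos 13: depth = 2
'[' at pos 17: depth = 3
'[' at pos 29: depth = 3
'[' at pos 33: depth = 4
'[' at pos 37: depth = 5
'[' at pos 43: depth = 6
Maximum depth reached: 6

6


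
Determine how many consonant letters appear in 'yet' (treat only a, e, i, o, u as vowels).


Consonants in 'yet': y, t = 2 consonants.

2


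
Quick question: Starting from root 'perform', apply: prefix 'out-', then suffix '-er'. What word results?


Step 1: Add prefix 'out-' to 'perform' = 'outperform'
Step 2: Add suffix '-er' to 'outperform' = 'outperformer'

outperformer


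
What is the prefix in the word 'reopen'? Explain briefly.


The word 'reopen' = 're' (prefix) + 'open' (root). The prefix is 're'.

re


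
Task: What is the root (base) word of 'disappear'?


Remove prefix 'dis' from 'disappear' to get root 'appear'.

appear


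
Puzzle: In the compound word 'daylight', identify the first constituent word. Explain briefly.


Split 'daylight' into 'day' + 'light'. The first part is 'day'.

day


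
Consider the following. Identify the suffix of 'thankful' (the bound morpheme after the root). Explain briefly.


The word 'thankful' = 'thank' (root) + '-ful' (suffix). The suffix is '-ful'.

ful


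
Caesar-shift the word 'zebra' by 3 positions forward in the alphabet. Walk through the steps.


Shift each letter by 3: z -> c, e -> h, b -> e, r -> u, a -> d. Result: 'cheud'.

cheud


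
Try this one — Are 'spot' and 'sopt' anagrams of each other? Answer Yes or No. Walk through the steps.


Sorted letters of 'spot': 'opst'
Sorted letters of 'sopt': 'opst'
They match.

Yes


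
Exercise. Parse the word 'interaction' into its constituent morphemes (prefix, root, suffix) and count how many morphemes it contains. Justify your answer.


Step 1: Identify prefix: 'inter' (meaning: between)
Step 2: Identify root: 'act'
Step 3: Identify suffix(es): 'ion'
Decomposition: inter- (prefix: between) + act (root) + -ion (suffix: act of)
Total morphemes: 3

3 morphemes (inter- (prefix: between) + act (root) + -ion (suffix: act of))


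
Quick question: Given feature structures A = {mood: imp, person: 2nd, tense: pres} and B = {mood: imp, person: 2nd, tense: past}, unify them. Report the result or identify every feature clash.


Compare features:
mood: A=imp vs B=imp -> unified: imp
person: A=2nd vs B=2nd -> unified: 2nd
tense: A=pres vs B=past -> CLASH
Clash detected on feature 'tense' (pres vs past); unification fails.

CLASH on 'tense' (pres vs past)


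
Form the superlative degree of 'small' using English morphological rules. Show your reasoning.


Apply superlative formation (add -est): 'small' -> 'smallest'.

smallest


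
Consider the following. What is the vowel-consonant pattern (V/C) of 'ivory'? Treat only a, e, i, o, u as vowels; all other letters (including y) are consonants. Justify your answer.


Letter mapping: i = V, v = C, o = V, r = C, y = C.

VCVCC


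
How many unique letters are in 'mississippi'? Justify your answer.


Unique letters in 'mississippi': {i, m, p, s} = 4 distinct letters.

4


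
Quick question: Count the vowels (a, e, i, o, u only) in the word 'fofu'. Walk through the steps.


Vowels in 'fofu': o, u = 2 vowels.

2


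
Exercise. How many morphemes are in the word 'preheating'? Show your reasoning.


Decomposition: pre- (prefix) + heat (root) + -ing (suffix) = 3 morpheme(s)

3 morphemes


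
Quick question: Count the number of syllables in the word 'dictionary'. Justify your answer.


Break 'dictionary' into syllables: dic-tion-ar-y -> dic | tion | ar | y = 4 syllables

4 syllables


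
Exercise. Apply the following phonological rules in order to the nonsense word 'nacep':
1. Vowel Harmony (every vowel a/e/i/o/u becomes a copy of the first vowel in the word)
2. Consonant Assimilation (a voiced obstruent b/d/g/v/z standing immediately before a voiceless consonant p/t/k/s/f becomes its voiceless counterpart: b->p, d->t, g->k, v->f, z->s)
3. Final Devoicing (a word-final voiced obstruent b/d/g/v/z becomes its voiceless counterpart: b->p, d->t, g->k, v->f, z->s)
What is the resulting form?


Starting form: 'nacep'
Rule 1: Vowel Harmony: all vowels become 'a' (matching first vowel). 'nacep' -> 'nacap'
Rule 2: Consonant Assimilation: no voiced obstruent (b/d/g/v/z) stands immediately before a voiceless consonant (p/t/k/s/f). No change.
Rule 3: Final Devoicing: final consonant 'p' is not one of the voiced obstruents b/d/g/v/z. No change.
Final form: 'nacap'

nacap


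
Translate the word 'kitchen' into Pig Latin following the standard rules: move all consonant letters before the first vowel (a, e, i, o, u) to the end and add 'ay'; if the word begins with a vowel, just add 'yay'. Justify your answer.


'kitchen': move consonant cluster 'k' to end and add 'ay': 'itchenkay'.

itchenkay


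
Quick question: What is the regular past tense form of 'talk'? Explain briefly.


Apply rule: Add -ed. 'talk' becomes 'talked'.

talked


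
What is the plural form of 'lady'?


Apply rule: Change -y to -ies (consonant + y). 'lady' becomes 'ladies'.

ladies


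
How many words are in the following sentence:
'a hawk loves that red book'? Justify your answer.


Split into words: a | hawk | loves | that | red | book = 6 words.

6


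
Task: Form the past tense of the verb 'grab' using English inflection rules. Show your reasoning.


Apply rule: Double final consonant and add -ed. 'grab' becomes 'grabbed'.

grabbed


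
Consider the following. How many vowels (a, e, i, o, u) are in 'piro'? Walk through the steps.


Vowels in 'piro': i, o = 2 vowels.

2


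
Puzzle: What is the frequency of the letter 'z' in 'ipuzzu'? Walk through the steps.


Letter 'z' in 'ipuzzu': found at position(s) 4, 5 = 2 occurrence(s).

2


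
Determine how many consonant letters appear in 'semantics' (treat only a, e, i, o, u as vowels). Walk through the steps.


Consonants in 'semantics': s, m, n, t, c, s = 6 consonants.

6


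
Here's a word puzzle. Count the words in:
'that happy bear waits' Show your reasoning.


Split into words: that | happy | bear | waits = 4 words.

4


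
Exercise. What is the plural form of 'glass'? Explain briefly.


Apply rule: Add -es (sibilant/fricative ending). 'glass' becomes 'glasses'.

glasses


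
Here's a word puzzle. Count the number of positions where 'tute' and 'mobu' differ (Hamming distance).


Alignment:
Position 1: 't' vs 'm' = DIFFER
Position 2: 'u' vs 'o' = DIFFER
Position 3: 't' vs 'b' = DIFFER
Position 4: 'e' vs 'u' = DIFFER
Total differences: 4

4


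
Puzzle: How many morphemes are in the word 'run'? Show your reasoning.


Decomposition: run (free morpheme) = 1 morpheme(s)

1 morphemes


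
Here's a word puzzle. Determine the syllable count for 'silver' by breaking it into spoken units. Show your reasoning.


Break 'silver' into syllables: sil-ver -> sil | ver = 2 syllables

2 syllables


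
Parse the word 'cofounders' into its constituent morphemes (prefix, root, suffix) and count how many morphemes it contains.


Step 1: Identify prefix: 'co' (meaning: together)
Step 2: Identify root: 'found'
Step 3: Identify suffix(es): 'er, s'
Decomposition: co- (prefix: together) + found (root) + -er (suffix: one who) + -s (plural)
Total morphemes: 4

4 morphemes (co- (prefix: together) + found (root) + -er (suffix: one who) + -s (plural))


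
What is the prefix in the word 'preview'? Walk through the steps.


The word 'preview' = 'pre' (prefix) + 'view' (root). The prefix is 'pre'.

pre


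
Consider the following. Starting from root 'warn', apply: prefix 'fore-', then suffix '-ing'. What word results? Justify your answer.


Step 1: Add prefix 'fore-' to 'warn' = 'forewarn'
Step 2: Add suffix '-ing' to 'forewarn' = 'forewarning'

forewarning


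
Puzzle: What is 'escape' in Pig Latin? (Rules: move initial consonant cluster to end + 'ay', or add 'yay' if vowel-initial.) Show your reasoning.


'escape' starts with a vowel, so add 'yay': 'escapeyay'.

escapeyay


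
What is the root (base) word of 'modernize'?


Remove suffix '-ize' from 'modernize' to get root 'modern'.

modern


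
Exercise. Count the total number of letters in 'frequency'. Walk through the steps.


Spell out 'frequency' and number each letter: f(1), r(2), e(3), q(4), u(5), e(6), n(7), c(8), y(9). Total: 9 letters.

9


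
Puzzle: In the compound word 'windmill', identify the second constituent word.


Split 'windmill' into 'wind' + 'mill'. The second part is 'mill'.

mill


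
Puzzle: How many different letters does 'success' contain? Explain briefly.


Unique letters in 'success': {c, e, s, u} = 4 distinct letters.

4


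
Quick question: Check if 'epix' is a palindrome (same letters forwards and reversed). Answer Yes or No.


Forward: 'epix'
Reversed: 'xipe'
They differ.

No


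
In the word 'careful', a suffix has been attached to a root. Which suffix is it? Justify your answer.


The word 'careful' = 'care' (root) + '-ful' (suffix). The suffix is '-ful'.

ful


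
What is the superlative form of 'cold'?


Apply superlative formation (add -est): 'cold' -> 'coldest'.

coldest


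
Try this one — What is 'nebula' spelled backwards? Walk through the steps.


Reverse 'nebula' character by character: 'aluben'.

aluben


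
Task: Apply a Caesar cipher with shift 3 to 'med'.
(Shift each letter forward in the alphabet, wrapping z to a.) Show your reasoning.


Shift each letter by 3: m -> p, e -> h, d -> g. Result: 'phg'.

phg


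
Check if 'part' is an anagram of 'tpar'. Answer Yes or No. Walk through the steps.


Sorted letters of 'part': 'aprt'
Sorted letters of 'tpar': 'aprt'
They match.

Yes


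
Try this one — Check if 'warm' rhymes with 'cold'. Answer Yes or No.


Rime (stressed vowel + following sounds) of 'warm': -arm = /ɔːrm/
Rime of 'cold': -old = /oʊld/
/ɔːrm/ and /oʊld/ are different ending sounds, so the words do not rhyme.

No


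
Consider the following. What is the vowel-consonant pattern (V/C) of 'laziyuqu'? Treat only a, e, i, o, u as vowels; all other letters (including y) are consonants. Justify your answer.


Letter mapping: l = C, a = V, z = C, i = V, y = C, u = V, q = C, u = V.

CVCVCVCV


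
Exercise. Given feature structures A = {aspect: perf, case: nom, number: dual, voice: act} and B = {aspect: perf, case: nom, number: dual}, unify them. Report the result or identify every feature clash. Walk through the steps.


Compare features:
aspect: A=perf vs B=perf -> unified: perf
case: A=nom vs B=nom -> unified: nom
number: A=dual vs B=dual -> unified: dual
voice: A=act vs B=_ -> unified: act
No clashes found.

Unified: {aspect: perf, case: nom, number: dual, voice: act}


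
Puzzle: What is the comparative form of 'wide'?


Apply comparative formation (ends in e: add -r): 'wide' -> 'wider'.

wider


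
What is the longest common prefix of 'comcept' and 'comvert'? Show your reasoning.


Compare from the start: 3 characters match: 'com'. Mismatch at position 4: 'c' vs 'v'.

com


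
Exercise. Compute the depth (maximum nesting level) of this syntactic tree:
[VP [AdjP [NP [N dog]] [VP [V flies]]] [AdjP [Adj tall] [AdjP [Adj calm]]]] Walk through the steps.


Count bracket nesting levels:
'[' at pos 0: depth = 1
'[' at pos 4: depth = 2
'[' at pos 10: depth = 3
'[' at pos 14: depth = 4
'[' at pos 23: depth = 3
'[' at pos 27: depth = 4
'[' at pos 39: depth = 2
'[' at pos 45: depth = 3
'[' at pos 56: depth = 3
'[' at pos 62: depth = 4
Maximum depth reached: 4

4


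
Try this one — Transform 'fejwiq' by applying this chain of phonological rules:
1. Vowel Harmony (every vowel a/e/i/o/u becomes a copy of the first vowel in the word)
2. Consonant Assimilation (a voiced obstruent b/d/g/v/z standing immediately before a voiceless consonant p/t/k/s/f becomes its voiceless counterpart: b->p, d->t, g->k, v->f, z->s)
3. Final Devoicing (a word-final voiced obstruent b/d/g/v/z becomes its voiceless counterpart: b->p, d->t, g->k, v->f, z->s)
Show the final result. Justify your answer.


Starting form: 'fejwiq'
Rule 1: Vowel Harmony: all vowels become 'e' (matching first vowel). 'fejwiq' -> 'fejweq'
Rule 2: Consonant Assimilation: no voiced obstruent (b/d/g/v/z) stands immediately before a voiceless consonant (p/t/k/s/f). No change.
Rule 3: Final Devoicing: final consonant 'q' is not one of the voiced obstruents b/d/g/v/z. No change.
Final form: 'fejweq'

fejweq


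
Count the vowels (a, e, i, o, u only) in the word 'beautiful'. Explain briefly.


Vowels in 'beautiful': e, a, u, i, u = 5 vowels.

5


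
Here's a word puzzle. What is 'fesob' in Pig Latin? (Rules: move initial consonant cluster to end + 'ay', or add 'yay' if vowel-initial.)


'fesob': move consonant cluster 'f' to end and add 'ay': 'esobfay'.

esobfay


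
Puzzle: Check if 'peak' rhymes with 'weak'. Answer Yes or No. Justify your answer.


Rime (stressed vowel + following sounds) of 'peak': -eak = /iːk/
Rime of 'weak': -eak = /iːk/
/iːk/ and /iːk/ are the same ending sound, so the words rhyme.

Yes


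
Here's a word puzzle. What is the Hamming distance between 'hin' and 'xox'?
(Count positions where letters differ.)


Alignment:
Position 1: 'h' vs 'x' = DIFFER
Position 2: 'i' vs 'o' = DIFFER
Position 3: 'n' vs 'x' = DIFFER
Total differences: 3

3


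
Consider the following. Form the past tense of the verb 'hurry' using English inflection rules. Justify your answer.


Apply rule: Change -y to -ied. 'hurry' becomes 'hurried'.

hurried


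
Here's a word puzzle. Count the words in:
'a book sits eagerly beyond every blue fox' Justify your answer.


Split into words: a | book | sits | eagerly | beyond | every | blue | fox = 8 words.

8


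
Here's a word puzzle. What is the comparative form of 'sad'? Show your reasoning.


Apply comparative formation (double final consonant, add -er): 'sad' -> 'sadder'.

sadder


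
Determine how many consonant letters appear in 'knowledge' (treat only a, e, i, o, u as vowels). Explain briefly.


Consonants in 'knowledge': k, n, w, l, d, g = 6 consonants.

6


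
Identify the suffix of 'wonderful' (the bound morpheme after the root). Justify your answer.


The word 'wonderful' = 'wonder' (root) + '-ful' (suffix). The suffix is '-ful'.

ful


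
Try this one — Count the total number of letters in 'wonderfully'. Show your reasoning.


Spell out 'wonderfully' and number each letter: w(1), o(2), n(3), d(4), e(5), r(6), f(7), u(8), l(9), l(10), y(11). Total: 11 letters.

11


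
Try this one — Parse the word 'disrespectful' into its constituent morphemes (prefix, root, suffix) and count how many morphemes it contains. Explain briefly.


Step 1: Identify prefix: 'dis' (meaning: not/apart)
Step 2: Identify root: 'respect'
Step 3: Identify suffix(es): 'ful'
Decomposition: dis- (prefix: not/apart) + respect (root) + -ful (suffix: full of)
Total morphemes: 3

3 morphemes (dis- (prefix: not/apart) + respect (root) + -ful (suffix: full of))


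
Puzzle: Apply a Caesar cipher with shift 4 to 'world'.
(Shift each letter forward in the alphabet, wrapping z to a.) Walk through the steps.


Shift each letter by 4: w -> a, o -> s, r -> v, l -> p, d -> h. Result: 'asvph'.

asvph


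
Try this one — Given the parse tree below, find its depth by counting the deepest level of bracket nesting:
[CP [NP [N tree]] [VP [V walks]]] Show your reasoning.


Count bracket nesting levels:
'[' at pos 0: depth = 1
'[' at pos 4: depth = 2
'[' at pos 8: depth = 3
'[' at pos 18: depth = 2
'[' at pos 22: depth = 3
Maximum depth reached: 3

3


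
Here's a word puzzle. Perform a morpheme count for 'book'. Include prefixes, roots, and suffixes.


Decomposition: book (free morpheme) = 1 morpheme(s)

1 morphemes


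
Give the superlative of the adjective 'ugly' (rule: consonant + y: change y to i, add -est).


Apply superlative formation (consonant + y: change y to i, add -est): 'ugly' -> 'ugliest'.

ugliest


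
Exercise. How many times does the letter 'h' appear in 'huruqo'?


Letter 'h' in 'huruqo': found at position(s) 1 = 1 occurrence(s).

1


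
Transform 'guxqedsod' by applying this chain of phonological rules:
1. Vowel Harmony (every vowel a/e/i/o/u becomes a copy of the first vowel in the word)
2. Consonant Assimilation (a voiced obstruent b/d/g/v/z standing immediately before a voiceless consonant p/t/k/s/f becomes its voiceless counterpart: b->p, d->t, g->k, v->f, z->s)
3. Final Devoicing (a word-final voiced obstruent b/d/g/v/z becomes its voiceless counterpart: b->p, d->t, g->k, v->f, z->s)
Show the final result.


Starting form: 'guxqedsod'
Rule 1: Vowel Harmony: all vowels become 'u' (matching first vowel). 'guxqedsod' -> 'guxqudsud'
Rule 2: Consonant Assimilation: voiced obstruent before voiceless consonant becomes voiceless ('ds' -> 'ts'). 'guxqudsud' -> 'guxqutsud'
Rule 3: Final Devoicing: word-final voiced obstruent 'd' becomes voiceless 't'. 'guxqutsud' -> 'guxqutsut'
Final form: 'guxqutsut'

guxqutsut


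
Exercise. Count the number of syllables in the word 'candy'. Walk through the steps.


Break 'candy' into syllables: can-dy -> can | dy = 2 syllables

2 syllables


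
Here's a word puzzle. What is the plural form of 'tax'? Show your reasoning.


Apply rule: Add -es (sibilant/fricative ending). 'tax' becomes 'taxes'.

taxes


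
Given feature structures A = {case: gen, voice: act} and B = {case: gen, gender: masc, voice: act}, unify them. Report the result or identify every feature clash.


Compare features:
case: A=gen vs B=gen -> unified: gen
gender: A=_ vs B=masc -> unified: masc
voice: A=act vs B=act -> unified: act
No clashes found.

Unified: {case: gen, gender: masc, voice: act}


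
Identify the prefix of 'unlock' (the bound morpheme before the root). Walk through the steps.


The word 'unlock' = 'un' (prefix) + 'lock' (root). The prefix is 'un'.

un


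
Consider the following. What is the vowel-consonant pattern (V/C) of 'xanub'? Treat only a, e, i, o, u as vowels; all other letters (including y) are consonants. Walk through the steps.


Letter mapping: x = C, a = V, n = C, u = V, b = C.

CVCVC


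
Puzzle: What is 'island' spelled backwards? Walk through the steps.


Reverse 'island' character by character: 'dnalsi'.

dnalsi


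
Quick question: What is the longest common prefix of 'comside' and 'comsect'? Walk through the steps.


Compare from the start: 4 characters match: 'coms'. Mismatch at position 5: 'i' vs 'e'.

coms


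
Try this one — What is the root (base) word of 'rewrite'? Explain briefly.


Remove prefix 're' from 'rewrite' to get root 'write'.

write


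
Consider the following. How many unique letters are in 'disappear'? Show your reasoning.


Unique letters in 'disappear': {a, d, e, i, p, r, s} = 7 distinct letters.

7


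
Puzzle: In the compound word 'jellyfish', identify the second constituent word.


Split 'jellyfish' into 'jelly' + 'fish'. The second part is 'fish'.

fish


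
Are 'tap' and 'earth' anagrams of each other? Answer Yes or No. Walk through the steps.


Sorted letters of 'tap': 'apt'
Sorted letters of 'earth': 'aehrt'
They do not match.

No


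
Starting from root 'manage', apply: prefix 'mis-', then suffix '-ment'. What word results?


Step 1: Add prefix 'mis-' to 'manage' = 'mismanage'
Step 2: Add suffix '-ment' to 'mismanage' = 'mismanagement'

mismanagement


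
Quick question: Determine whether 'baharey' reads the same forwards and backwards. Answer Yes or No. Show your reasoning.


Forward: 'baharey'
Reversed: 'yerahab'
They differ.

No


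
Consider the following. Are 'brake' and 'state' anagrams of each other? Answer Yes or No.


Sorted letters of 'brake': 'abekr'
Sorted letters of 'state': 'aestt'
They do not match.

No


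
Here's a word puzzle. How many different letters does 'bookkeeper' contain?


Unique letters in 'bookkeeper': {b, e, k, o, p, r} = 6 distinct letters.

6


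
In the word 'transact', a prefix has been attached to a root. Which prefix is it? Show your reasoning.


The word 'transact' = 'trans' (prefix) + 'act' (root). The prefix is 'trans'.

trans


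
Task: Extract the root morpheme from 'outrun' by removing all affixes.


Remove prefix 'out' from 'outrun' to get root 'run'.

run


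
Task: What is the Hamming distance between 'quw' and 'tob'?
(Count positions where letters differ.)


Alignment:
Position 1: 'q' vs 't' = DIFFER
Position 2: 'u' vs 'o' = DIFFER
Position 3: 'w' vs 'b' = DIFFER
Total differences: 3

3


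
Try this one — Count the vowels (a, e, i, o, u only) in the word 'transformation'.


Vowels in 'transformation': a, o, a, i, o = 5 vowels.

5


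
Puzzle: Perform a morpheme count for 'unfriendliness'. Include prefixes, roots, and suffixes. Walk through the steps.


Decomposition: un- (prefix) + friend (root) + -ly (suffix) + -ness (suffix) = 4 morpheme(s)

4 morphemes


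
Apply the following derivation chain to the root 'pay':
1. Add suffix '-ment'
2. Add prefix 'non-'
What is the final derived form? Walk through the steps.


Step 1: Add suffix '-ment' to 'pay' = 'payment'
Step 2: Add prefix 'non-' to 'payment' = 'nonpayment'

nonpayment


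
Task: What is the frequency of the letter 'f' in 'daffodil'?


Letter 'f' in 'daffodil': found at position(s) 3, 4 = 2 occurrence(s).

2


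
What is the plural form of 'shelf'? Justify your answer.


Apply rule: Change -f to -ves. 'shelf' becomes 'shelves'.

shelves


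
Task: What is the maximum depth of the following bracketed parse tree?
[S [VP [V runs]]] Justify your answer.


Count bracket nesting levels:
'[' at pos 0: depth = 1
'[' at pos 3: depth = 2
'[' at pos 7: depth = 3
Maximum depth reached: 3

3


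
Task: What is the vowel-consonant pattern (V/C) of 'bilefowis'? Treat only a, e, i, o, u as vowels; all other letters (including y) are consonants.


Letter mapping: b = C, i = V, l = C, e = V, f = C, o = V, w = C, i = V, s = C.

CVCVCVCVC


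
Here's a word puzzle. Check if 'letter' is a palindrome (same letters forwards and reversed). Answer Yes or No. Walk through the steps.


Forward: 'letter'
Reversed: 'rettel'
They differ.

No


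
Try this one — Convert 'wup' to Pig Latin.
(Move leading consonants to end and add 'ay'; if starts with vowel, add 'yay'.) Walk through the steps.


'wup': move consonant cluster 'w' to end and add 'ay': 'upway'.

upway


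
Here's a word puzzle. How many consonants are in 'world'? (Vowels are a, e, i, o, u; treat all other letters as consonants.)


Consonants in 'world': w, r, l, d = 4 consonants.

4


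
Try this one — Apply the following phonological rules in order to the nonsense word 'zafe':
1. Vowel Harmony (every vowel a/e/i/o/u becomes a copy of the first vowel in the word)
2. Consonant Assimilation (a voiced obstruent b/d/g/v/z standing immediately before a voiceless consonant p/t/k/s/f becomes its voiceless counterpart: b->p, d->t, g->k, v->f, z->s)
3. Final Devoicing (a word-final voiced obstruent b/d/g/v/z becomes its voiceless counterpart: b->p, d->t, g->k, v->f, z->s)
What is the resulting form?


Starting form: 'zafe'
Rule 1: Vowel Harmony: all vowels become 'a' (matching first vowel). 'zafe' -> 'zafa'
Rule 2: Consonant Assimilation: no voiced obstruent (b/d/g/v/z) stands immediately before a voiceless consonant (p/t/k/s/f). No change.
Rule 3: Final Devoicing: the word ends in the vowel 'a', not a consonant. No change.
Final form: 'zafa'

zafa


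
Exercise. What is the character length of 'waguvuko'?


Spell out 'waguvuko' and number each letter: w(1), a(2), g(3), u(4), v(5), u(6), k(7), o(8). Total: 8 letters.

8


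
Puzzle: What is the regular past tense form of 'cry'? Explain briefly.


Apply rule: Change -y to -ied. 'cry' becomes 'cried'.

cried


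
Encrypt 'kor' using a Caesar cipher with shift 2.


Shift each letter by 2: k -> m, o -> q, r -> t. Result: 'mqt'.

mqt


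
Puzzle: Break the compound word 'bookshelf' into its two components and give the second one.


Split 'bookshelf' into 'book' + 'shelf'. The second part is 'shelf'.

shelf


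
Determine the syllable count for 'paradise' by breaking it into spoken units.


Break 'paradise' into syllables: par-a-dise -> par | a | dise = 3 syllables

3 syllables


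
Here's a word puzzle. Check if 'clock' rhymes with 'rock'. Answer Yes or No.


Rime (stressed vowel + following sounds) of 'clock': -ock = /ɒk/
Rime of 'rock': -ock = /ɒk/
/ɒk/ and /ɒk/ are the same ending sound, so the words rhyme.

Yes


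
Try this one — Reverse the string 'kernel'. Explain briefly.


Reverse 'kernel' character by character: 'lenrek'.

lenrek


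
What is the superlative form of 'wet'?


Apply superlative formation (double final consonant, add -est): 'wet' -> 'wettest'.

wettest


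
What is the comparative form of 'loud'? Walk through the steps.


Apply comparative formation (add -er): 'loud' -> 'louder'.

louder


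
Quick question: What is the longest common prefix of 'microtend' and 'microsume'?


Compare from the start: 5 characters match: 'micro'. Mismatch at position 6: 't' vs 's'.

micro


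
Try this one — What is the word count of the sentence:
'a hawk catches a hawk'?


Split into words: a | hawk | catches | a | hawk = 5 words.

5


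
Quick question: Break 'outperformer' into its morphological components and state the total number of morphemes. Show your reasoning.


Step 1: Identify prefix: 'out' (meaning: surpass)
Step 2: Identify root: 'perform'
Step 3: Identify suffix(es): 'er'
Decomposition: out- (prefix: surpass) + perform (root) + -er (suffix: one who)
Total morphemes: 3

3 morphemes (out- (prefix: surpass) + perform (root) + -er (suffix: one who))


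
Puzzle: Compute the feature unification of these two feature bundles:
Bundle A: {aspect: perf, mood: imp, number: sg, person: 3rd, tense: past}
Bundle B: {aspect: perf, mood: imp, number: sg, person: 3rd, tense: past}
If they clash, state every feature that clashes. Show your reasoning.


Compare features:
aspect: A=perf vs B=perf -> unified: perf
mood: A=imp vs B=imp -> unified: imp
number: A=sg vs B=sg -> unified: sg
person: A=3rd vs B=3rd -> unified: 3rd
tense: A=past vs B=past -> unified: past
No clashes found.

Unified: {aspect: perf, mood: imp, number: sg, person: 3rd, tense: past}


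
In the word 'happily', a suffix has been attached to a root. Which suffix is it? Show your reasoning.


The word 'happily' = 'happy' (root) + '-ly' (suffix). The suffix is '-ly'.

ly


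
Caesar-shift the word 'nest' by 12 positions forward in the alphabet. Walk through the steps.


Shift each letter by 12: n -> z, e -> q, s -> e, t -> f. Result: 'zqef'.

zqef


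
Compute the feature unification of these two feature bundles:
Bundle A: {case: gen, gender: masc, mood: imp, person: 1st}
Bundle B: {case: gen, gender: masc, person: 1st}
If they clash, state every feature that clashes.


Compare features:
case: A=gen vs B=gen -> unified: gen
gender: A=masc vs B=masc -> unified: masc
mood: A=imp vs B=_ -> unified: imp
person: A=1st vs B=1st -> unified: 1st
No clashes found.

Unified: {case: gen, gender: masc, mood: imp, person: 1st}


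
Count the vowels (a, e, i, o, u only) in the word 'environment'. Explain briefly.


Vowels in 'environment': e, i, o, e = 4 vowels.

4


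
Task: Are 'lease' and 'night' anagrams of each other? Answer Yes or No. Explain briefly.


Sorted letters of 'lease': 'aeels'
Sorted letters of 'night': 'ghint'
They do not match.

No


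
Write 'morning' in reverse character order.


Reverse 'morning' character by character: 'gninrom'.

gninrom


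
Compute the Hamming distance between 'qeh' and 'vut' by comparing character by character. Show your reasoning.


Alignment:
Position 1: 'q' vs 'v' = DIFFER
Position 2: 'e' vs 'u' = DIFFER
Position 3: 'h' vs 't' = DIFFER
Total differences: 3

3


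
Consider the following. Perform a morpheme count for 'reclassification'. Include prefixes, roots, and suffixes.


Decomposition: re- (prefix) + class (root) + -ify (suffix) + -ation (suffix) = 4 morpheme(s)

4 morphemes


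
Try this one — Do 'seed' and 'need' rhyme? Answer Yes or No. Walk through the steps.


Rime (stressed vowel + following sounds) of 'seed': -eed = /iːd/
Rime of 'need': -eed = /iːd/
/iːd/ and /iːd/ are the same ending sound, so the words rhyme.

Yes


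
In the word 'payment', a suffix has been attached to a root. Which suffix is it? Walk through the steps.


The word 'payment' = 'pay' (root) + '-ment' (suffix). The suffix is '-ment'.

ment


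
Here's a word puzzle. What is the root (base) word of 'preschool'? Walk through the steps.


Remove prefix 'pre' from 'preschool' to get root 'school'.

school


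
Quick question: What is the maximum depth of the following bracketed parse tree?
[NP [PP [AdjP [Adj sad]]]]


Count bracket nesting levels:
'[' at pos 0: depth = 1
'[' at pos 4: depth = 2
'[' at pos 8: depth = 3
'[' at pos 14: depth = 4
Maximum depth reached: 4

4


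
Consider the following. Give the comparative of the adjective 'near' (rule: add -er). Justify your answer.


Apply comparative formation (add -er): 'near' -> 'nearer'.

nearer


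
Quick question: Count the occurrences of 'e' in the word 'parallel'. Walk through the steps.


Letter 'e' in 'parallel': found at position(s) 7 = 1 occurrence(s).

1


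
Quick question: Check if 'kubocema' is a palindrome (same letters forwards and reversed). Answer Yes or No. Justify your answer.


Forward: 'kubocema'
Reversed: 'amecobuk'
They differ.

No


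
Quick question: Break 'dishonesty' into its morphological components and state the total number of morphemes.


Step 1: Identify prefix: 'dis' (meaning: not/apart)
Step 2: Identify root: 'honest'
Step 3: Identify suffix(es): 'y'
Decomposition: dis- (prefix: not/apart) + honest (root) + -y (suffix: quality)
Total morphemes: 3

3 morphemes (dis- (prefix: not/apart) + honest (root) + -y (suffix: quality))


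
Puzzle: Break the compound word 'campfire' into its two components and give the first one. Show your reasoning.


Split 'campfire' into 'camp' + 'fire'. The first part is 'camp'.

camp


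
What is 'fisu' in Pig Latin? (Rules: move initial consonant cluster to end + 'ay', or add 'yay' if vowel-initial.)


'fisu': move consonant cluster 'f' to end and add 'ay': 'isufay'.

isufay


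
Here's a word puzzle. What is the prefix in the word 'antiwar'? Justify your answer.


The word 'antiwar' = 'anti' (prefix) + 'war' (root). The prefix is 'anti'.

anti


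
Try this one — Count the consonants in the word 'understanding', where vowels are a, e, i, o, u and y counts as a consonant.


Consonants in 'understanding': n, d, r, s, t, n, d, n, g = 9 consonants.

9


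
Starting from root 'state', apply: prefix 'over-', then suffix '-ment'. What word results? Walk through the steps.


Step 1: Add prefix 'over-' to 'state' = 'overstate'
Step 2: Add suffix '-ment' to 'overstate' = 'overstatement'

overstatement


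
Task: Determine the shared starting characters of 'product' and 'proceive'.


Compare from the start: 3 characters match: 'pro'. Mismatch at position 4: 'd' vs 'c'.

pro


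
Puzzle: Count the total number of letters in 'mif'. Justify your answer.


Spell out 'mif' and number each letter: m(1), i(2), f(3). Total: 3 letters.

3


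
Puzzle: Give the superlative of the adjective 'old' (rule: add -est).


Apply superlative formation (add -est): 'old' -> 'oldest'.

oldest


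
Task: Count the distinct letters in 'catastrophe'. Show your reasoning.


Unique letters in 'catastrophe': {a, c, e, h, o, p, r, s, t} = 9 distinct letters.

9


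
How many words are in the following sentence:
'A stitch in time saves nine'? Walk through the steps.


Split into words: A | stitch | in | time | saves | nine = 6 words.

6


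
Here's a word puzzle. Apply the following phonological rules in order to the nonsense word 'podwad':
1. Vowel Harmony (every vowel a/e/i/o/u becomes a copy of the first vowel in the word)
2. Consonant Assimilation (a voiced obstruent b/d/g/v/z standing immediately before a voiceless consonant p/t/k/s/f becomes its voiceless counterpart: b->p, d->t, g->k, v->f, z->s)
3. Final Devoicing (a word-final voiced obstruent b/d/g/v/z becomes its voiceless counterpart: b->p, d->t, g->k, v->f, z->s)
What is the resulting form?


Starting form: 'podwad'
Rule 1: Vowel Harmony: all vowels become 'o' (matching first vowel). 'podwad' -> 'podwod'
Rule 2: Consonant Assimilation: no voiced obstruent (b/d/g/v/z) stands immediately before a voiceless consonant (p/t/k/s/f). No change.
Rule 3: Final Devoicing: word-final voiced obstruent 'd' becomes voiceless 't'. 'podwod' -> 'podwot'
Final form: 'podwot'

podwot


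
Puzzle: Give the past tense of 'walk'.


Apply rule: Add -ed. 'walk' becomes 'walked'.

walked


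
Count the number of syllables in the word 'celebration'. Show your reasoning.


Break 'celebration' into syllables: cel-e-bra-tion -> cel | e | bra | tion = 4 syllables

4 syllables


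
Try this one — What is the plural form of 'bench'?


Apply rule: Add -es (sibilant/fricative ending). 'bench' becomes 'benches'.

benches


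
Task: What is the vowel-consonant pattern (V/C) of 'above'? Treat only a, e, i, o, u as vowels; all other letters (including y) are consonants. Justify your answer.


Letter mapping: a = V, b = C, o = V, v = C, e = V.

VCVCV


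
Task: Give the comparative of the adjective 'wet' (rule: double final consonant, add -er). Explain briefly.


Apply comparative formation (double final consonant, add -er): 'wet' -> 'wetter'.

wetter


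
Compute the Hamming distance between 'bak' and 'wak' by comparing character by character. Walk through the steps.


Alignment:
Position 1: 'b' vs 'w' = DIFFER
Position 2: 'a' vs 'a' = match
Position 3: 'k' vs 'k' = match
Total differences: 1

1


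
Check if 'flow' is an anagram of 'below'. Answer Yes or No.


Sorted letters of 'flow': 'flow'
Sorted letters of 'below': 'below'
They do not match.

No


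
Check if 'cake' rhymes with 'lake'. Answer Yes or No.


Rime (stressed vowel + following sounds) of 'cake': -ake = /eɪk/
Rime of 'lake': -ake = /eɪk/
/eɪk/ and /eɪk/ are the same ending sound, so the words rhyme.

Yes


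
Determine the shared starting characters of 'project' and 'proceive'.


Compare from the start: 3 characters match: 'pro'. Mismatch at position 4: 'j' vs 'c'.

pro


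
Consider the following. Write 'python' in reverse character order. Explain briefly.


Reverse 'python' character by character: 'nohtyp'.

nohtyp


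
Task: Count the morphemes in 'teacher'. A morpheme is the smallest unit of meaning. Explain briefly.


Decomposition: teach (root) + -er (suffix) = 2 morpheme(s)

2 morphemes


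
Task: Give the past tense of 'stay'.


Apply rule: Add -ed. 'stay' becomes 'stayed'.

stayed


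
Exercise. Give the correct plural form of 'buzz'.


Apply rule: Add -es (sibilant/fricative ending). 'buzz' becomes 'buzzes'.

buzzes


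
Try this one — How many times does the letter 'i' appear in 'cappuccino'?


Letter 'i' in 'cappuccino': found at position(s) 8 = 1 occurrence(s).

1


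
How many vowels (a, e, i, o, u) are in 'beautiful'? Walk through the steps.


Vowels in 'beautiful': e, a, u, i, u = 5 vowels.

5


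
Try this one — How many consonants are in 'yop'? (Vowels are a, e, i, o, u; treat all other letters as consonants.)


Consonants in 'yop': y, p = 2 consonants.

2


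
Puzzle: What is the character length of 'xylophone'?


Spell out 'xylophone' and number each letter: x(1), y(2), l(3), o(4), p(5), h(6), o(7), n(8), e(9). Total: 9 letters.

9


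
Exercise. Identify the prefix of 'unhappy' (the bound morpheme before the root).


The word 'unhappy' = 'un' (prefix) + 'happy' (root). The prefix is 'un'.

un


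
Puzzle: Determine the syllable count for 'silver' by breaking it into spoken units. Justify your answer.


Break 'silver' into syllables: sil-ver -> sil | ver = 2 syllables

2 syllables


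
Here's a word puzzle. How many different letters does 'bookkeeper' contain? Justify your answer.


Unique letters in 'bookkeeper': {b, e, k, o, p, r} = 6 distinct letters.

6


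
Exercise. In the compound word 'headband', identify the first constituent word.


Split 'headband' into 'head' + 'band'. The first part is 'head'.

head


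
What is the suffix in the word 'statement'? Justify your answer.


The word 'statement' = 'state' (root) + '-ment' (suffix). The suffix is '-ment'.

ment


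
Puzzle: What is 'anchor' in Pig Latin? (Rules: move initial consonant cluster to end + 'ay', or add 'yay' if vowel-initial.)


'anchor' starts with a vowel, so add 'yay': 'anchoryay'.

anchoryay


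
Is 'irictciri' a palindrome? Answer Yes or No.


Forward: 'irictciri'
Reversed: 'irictciri'
They are identical.

Yes


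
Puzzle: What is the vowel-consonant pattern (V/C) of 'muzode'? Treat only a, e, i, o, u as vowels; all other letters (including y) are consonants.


Letter mapping: m = C, u = V, z = C, o = V, d = C, e = V.

CVCVCV


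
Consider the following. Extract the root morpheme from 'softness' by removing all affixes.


Remove suffix '-ness' from 'softness' to get root 'soft'.

soft


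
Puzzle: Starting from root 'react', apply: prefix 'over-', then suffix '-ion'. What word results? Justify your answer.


Step 1: Add prefix 'over-' to 'react' = 'overreact'
Step 2: Add suffix '-ion' to 'overreact' = 'overreaction'

overreaction


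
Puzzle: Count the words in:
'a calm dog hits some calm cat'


Split into words: a | calm | dog | hits | some | calm | cat = 7 words.

7


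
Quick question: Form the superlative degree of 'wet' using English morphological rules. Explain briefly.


Apply superlative formation (double final consonant, add -est): 'wet' -> 'wettest'.

wettest


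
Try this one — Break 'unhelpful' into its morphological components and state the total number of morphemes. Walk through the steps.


Step 1: Identify prefix: 'un' (meaning: not/reverse)
Step 2: Identify root: 'help'
Step 3: Identify suffix(es): 'ful'
Decomposition: un- (prefix: not/reverse) + help (root) + -ful (suffix: full of)
Total morphemes: 3

3 morphemes (un- (prefix: not/reverse) + help (root) + -ful (suffix: full of))
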